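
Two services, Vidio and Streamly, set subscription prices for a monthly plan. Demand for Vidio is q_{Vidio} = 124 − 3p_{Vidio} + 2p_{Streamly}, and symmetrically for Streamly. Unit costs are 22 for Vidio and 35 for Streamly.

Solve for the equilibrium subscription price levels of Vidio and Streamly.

49.9375, 54.8125

Vidio's profit: π = (p_{Vidio} − 22)(124 − 3p_{Vidio} + 2p_{Streamly}).
∂π/∂p_{Vidio} = 190 − 6p_{Vidio} + 2p_{Streamly} = 0 ⇒ p_{Vidio} = 95/3 + (1/3)p_{Streamly}.
Similarly p_{Streamly} = 229/6 + (1/3)p_{Vidio}.
Plugging p_{Streamly} into Vidio's best response: p_{Vidio} = 95/3 + (1/3)(229/6 + (1/3)p_{Vidio}) ⇒ (8/9)p_{Vidio} = 799/18, so p_{Vidio} = 49.9375.
Then p_{Streamly} = 229/6 + (1/3)·49.9375 = 54.8125.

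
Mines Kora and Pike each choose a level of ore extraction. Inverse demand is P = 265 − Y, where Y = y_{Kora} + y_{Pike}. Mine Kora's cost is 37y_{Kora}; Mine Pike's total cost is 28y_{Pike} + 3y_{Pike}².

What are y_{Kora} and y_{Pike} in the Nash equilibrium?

105.8, 16.4

Mine Kora's profit: π = y_{Kora}(265 − (y_{Kora} + y_{Pike})) − 37y_{Kora}.
∂π/∂y_{Kora} = 228 − 2y_{Kora} − y_{Pike} = 0, so y_{Kora} = 114 − 0.5y_{Pike}.
For Pike: ∂π/∂y_{Pike} = 237 − 8y_{Pike} − y_{Kora} = 0 ⇒ y_{Pike} = 29.625 − 0.125y_{Kora}.
Substituting the second reaction function into the first: y_{Kora} = 114 − 0.5(29.625 − 0.125y_{Kora}), which gives 0.9375y_{Kora} = 99.1875 ⇒ y_{Kora} = 105.8.
Then y_{Pike} = 29.625 − 0.125·105.8 = 16.4.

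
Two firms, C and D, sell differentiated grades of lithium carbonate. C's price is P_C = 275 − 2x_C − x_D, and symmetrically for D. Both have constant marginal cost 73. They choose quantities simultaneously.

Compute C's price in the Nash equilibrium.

Firm C's profit: π = x_C(275 − 2x_C − x_D) − 73x_C.
∂π/∂x_C = 202 − 4x_C − x_D = 0 ⇒ x_C = 50.5 − 0.25x_D.
Setting x_C = x_D in the reaction function: x_C = 50.5 − 0.25x_C, so x_C = 50.5 / 1.25 = 40.4.
P_C = 275 − 2·40.4 − 40.4 = 153.8.

153.8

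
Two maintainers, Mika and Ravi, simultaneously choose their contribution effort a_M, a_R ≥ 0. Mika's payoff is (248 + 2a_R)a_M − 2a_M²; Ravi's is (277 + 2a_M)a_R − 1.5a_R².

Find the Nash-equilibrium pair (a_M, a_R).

Expanding Mika's payoff: 248a_M + 2a_Ra_M − 2a_M².
∂π/∂a_M = 248 + 2a_R − 4a_M = 0, so a_M = 62 + 0.5a_R.
Likewise for Ravi: a_R = 277/3 + (2/3)a_M.
Plugging a_R into Mika's best response: a_M = 62 + 0.5(277/3 + (2/3)a_M) ⇒ (2/3)a_M = 649/6, so a_M = 162.25.
Then a_R = 277/3 + (2/3)·162.25 = 200.5.

162.25, 200.5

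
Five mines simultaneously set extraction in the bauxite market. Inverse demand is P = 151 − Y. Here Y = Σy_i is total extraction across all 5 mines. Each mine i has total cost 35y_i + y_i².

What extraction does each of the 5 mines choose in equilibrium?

A representative mine's profit is π_i = y_i(151 − Y) − 35y_i − y_i², with Y = y_i + Σ_{j≠i} y_j.
First-order condition: 116 − 4y_i − Σ_{j≠i} y_j = 0.
Imposing symmetry (y_j = y for all j) turns Σ_{j≠i} y_j into 4y, so 116 = 8y and y = 14.5.

14.5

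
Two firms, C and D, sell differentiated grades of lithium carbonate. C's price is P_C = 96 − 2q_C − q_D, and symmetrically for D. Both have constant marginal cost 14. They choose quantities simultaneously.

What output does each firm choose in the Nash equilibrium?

16.4

Firm C's profit: π = q_C(96 − 2q_C − q_D) − 14q_C.
∂π/∂q_C = 82 − 4q_C − q_D = 0 ⇒ q_C = 20.5 − 0.25q_D.
By symmetry q_D = q_C; substituting into the reaction function, 1.25q_C = 20.5 and q_C = 16.4.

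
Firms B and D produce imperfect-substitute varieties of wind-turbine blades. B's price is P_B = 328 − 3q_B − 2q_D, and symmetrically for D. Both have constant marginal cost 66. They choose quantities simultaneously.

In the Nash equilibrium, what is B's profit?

Firm B's profit: π = q_B(328 − 3q_B − 2q_D) − 66q_B.
∂π/∂q_B = 262 − 6q_B − 2q_D = 0 ⇒ q_B = 131/3 − (1/3)q_D.
The game is symmetric, so in equilibrium q_D = q_B: the reaction function gives (4/3)q_B = 131/3, hence q_B = 32.75.
P_B = 328 − 3·32.75 − 2·32.75 = 164.25.
Profit = (164.25 − 66)·32.75 = 3217.6875.

3217.6875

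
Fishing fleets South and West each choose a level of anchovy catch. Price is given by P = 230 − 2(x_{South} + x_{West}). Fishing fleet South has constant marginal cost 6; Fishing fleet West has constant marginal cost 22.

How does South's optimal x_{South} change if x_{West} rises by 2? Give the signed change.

-1

Fishing fleet South's profit: π = x_{South}(230 − 2(x_{South} + x_{West})) − 6x_{South}.
∂π/∂x_{South} = 224 − 4x_{South} − 2x_{West} = 0, so x_{South} = 56 − 0.5x_{West}.
The reaction-function slope is −0.5, so a 2-unit rise in x_{West} moves x_{South} by −0.5 × 2 = −1. South's best response falls — the actions are strategic substitutes.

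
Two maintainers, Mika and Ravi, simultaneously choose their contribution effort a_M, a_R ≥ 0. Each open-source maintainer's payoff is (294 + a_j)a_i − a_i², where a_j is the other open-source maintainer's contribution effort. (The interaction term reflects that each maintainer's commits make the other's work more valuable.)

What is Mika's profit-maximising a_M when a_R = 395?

Mika's payoff is (294 + a_R)a_M − a_M².
∂π/∂a_M = 294 + a_R − 2a_M = 0, so a_M = 147 + 0.5a_R.
At a_R = 395: a_M = 147 + 0.5·395 = 344.5.

344.5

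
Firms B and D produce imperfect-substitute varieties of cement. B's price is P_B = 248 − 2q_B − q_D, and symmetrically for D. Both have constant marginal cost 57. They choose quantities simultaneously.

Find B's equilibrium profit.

Firm B's profit: π = q_B(248 − 2q_B − q_D) − 57q_B.
∂π/∂q_B = 191 − 4q_B − q_D = 0 ⇒ q_B = 47.75 − 0.25q_D.
The game is symmetric, so in equilibrium q_D = q_B: the reaction function gives 1.25q_B = 47.75, hence q_B = 38.2.
P_B = 248 − 2·38.2 − 38.2 = 133.4.
Profit = (133.4 − 57)·38.2 = 2918.48.

2918.48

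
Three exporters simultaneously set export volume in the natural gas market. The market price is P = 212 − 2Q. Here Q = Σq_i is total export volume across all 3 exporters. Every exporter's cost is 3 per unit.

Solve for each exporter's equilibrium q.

26.125

A representative exporter's profit is π_i = q_i(212 − 2Q) − 3q_i, with Q = q_i + Σ_{j≠i} q_j.
First-order condition: 209 − 4q_i − 2Σ_{j≠i} q_j = 0.
In a symmetric equilibrium every exporter chooses the same q, so Σ_{j≠i} q_j = 2q. The condition becomes 209 − 8q = 0, giving q = 209/8 = 26.125.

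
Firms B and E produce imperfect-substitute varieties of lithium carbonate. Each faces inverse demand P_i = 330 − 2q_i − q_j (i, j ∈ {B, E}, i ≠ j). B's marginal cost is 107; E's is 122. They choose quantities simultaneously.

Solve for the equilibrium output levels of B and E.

Firm B's profit: π = q_B(330 − 2q_B − q_E) − 107q_B.
∂π/∂q_B = 223 − 4q_B − q_E = 0 ⇒ q_B = 55.75 − 0.25q_E.
Similarly q_E = 52 − 0.25q_B.
Substituting the second reaction function into the first: q_B = 55.75 − 0.25(52 − 0.25q_B), which gives 0.9375q_B = 42.75 ⇒ q_B = 45.6.
Then q_E = 52 − 0.25·45.6 = 40.6.

45.6, 40.6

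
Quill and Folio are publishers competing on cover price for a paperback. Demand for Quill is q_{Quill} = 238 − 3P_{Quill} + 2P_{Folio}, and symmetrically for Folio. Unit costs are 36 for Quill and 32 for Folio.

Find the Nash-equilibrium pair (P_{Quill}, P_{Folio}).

85.75, 84.25

Quill's profit: π = (P_{Quill} − 36)(238 − 3P_{Quill} + 2P_{Folio}).
∂π/∂P_{Quill} = 346 − 6P_{Quill} + 2P_{Folio} = 0 ⇒ P_{Quill} = 173/3 + (1/3)P_{Folio}.
Similarly P_{Folio} = 167/3 + (1/3)P_{Quill}.
Solving the two reaction functions simultaneously: (1 − (1/3)(1/3))P_{Quill} = 173/3 + (1/3)·(167/3), so (8/9)P_{Quill} = 686/9 and P_{Quill} = 85.75.
Then P_{Folio} = 167/3 + (1/3)·85.75 = 84.25.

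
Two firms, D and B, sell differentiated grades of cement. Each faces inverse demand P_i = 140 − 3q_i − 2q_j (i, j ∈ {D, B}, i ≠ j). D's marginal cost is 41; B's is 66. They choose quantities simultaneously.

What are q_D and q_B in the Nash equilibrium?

13.9375, 7.6875

Firm D's profit: π = q_D(140 − 3q_D − 2q_B) − 41q_D.
∂π/∂q_D = 99 − 6q_D − 2q_B = 0 ⇒ q_D = 16.5 − (1/3)q_B.
Similarly q_B = 37/3 − (1/3)q_D.
Plugging q_B into D's best response: q_D = 16.5 − (1/3)(37/3 − (1/3)q_D) ⇒ (8/9)q_D = 223/18, so q_D = 13.9375.
Then q_B = 37/3 − (1/3)·13.9375 = 7.6875.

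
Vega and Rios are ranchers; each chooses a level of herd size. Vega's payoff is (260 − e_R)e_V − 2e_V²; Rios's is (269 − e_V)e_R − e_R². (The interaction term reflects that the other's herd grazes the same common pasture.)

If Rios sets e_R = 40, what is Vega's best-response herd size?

Expanding Vega's payoff: 260e_V − e_Re_V − 2e_V².
∂π/∂e_V = 260 − e_R − 4e_V = 0, so e_V = 65 − 0.25e_R.
At e_R = 40: e_V = 65 − 0.25·40 = 55.

55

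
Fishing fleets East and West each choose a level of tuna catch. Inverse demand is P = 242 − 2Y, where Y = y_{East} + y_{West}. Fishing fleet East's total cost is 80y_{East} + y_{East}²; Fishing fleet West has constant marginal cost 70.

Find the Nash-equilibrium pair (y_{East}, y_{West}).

15.2, 35.4

Fishing fleet East's profit: π = y_{East}(242 − 2(y_{East} + y_{West})) − 80y_{East} − y_{East}².
∂π/∂y_{East} = 162 − 6y_{East} − 2y_{West} = 0, so y_{East} = 27 − (1/3)y_{West}.
For West: ∂π/∂y_{West} = 172 − 4y_{West} − 2y_{East} = 0 ⇒ y_{West} = 43 − 0.5y_{East}.
Plugging y_{West} into East's best response: y_{East} = 27 − (1/3)(43 − 0.5y_{East}) ⇒ (5/6)y_{East} = 38/3, so y_{East} = 15.2.
Then y_{West} = 43 − 0.5·15.2 = 35.4.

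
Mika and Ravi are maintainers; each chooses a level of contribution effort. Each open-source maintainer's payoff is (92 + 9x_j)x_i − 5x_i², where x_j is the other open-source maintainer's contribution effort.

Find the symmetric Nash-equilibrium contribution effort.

92

Mika's payoff is (92 + 9x_R)x_M − 5x_M².
∂π/∂x_M = 92 + 9x_R − 10x_M = 0, so x_M = 9.2 + 0.9x_R.
By symmetry x_R = x_M; substituting into the reaction function, 0.1x_M = 9.2 and x_M = 92.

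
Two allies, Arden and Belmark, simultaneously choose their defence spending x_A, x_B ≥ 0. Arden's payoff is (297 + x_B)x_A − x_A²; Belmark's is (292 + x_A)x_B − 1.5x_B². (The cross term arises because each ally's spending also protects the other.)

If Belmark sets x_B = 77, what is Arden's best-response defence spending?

Expanding Arden's payoff: 297x_A + x_Bx_A − x_A².
∂π/∂x_A = 297 + x_B − 2x_A = 0, so x_A = 148.5 + 0.5x_B.
At x_B = 77: x_A = 148.5 + 0.5·77 = 187.

187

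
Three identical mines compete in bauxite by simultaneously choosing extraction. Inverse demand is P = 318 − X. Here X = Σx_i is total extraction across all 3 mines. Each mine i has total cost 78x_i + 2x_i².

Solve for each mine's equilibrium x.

A representative mine's profit is π_i = x_i(318 − X) − 78x_i − 2x_i², with X = x_i + Σ_{j≠i} x_j.
First-order condition: 240 − 6x_i − Σ_{j≠i} x_j = 0.
With identical mines, set every x_j = x: then 240 − 6x − 2x = 0, i.e. x = 240/8 = 30.

30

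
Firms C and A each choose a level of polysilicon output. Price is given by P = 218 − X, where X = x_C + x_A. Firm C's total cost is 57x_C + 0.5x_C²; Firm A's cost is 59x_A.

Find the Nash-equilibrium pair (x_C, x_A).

Firm C's profit: π = x_C(218 − (x_C + x_A)) − 57x_C − 0.5x_C².
∂π/∂x_C = 161 − 3x_C − x_A = 0, so x_C = 161/3 − (1/3)x_A.
For A: ∂π/∂x_A = 159 − 2x_A − x_C = 0 ⇒ x_A = 79.5 − 0.5x_C.
Solving the two reaction functions simultaneously: (1 − (−1/3)(−0.5))x_C = 161/3 − (1/3)·79.5, so (5/6)x_C = 163/6 and x_C = 32.6.
Then x_A = 79.5 − 0.5·32.6 = 63.2.

32.6, 63.2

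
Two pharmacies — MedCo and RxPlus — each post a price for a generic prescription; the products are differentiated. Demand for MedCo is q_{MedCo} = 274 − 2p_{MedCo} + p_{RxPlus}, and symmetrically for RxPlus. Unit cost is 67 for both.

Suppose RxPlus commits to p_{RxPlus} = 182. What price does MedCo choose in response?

MedCo's profit: π = (p_{MedCo} − 67)(274 − 2p_{MedCo} + p_{RxPlus}).
∂π/∂p_{MedCo} = 408 − 4p_{MedCo} + p_{RxPlus} = 0 ⇒ p_{MedCo} = 102 + 0.25p_{RxPlus}.
At p_{RxPlus} = 182: p_{MedCo} = 102 + 0.25·182 = 147.5.

147.5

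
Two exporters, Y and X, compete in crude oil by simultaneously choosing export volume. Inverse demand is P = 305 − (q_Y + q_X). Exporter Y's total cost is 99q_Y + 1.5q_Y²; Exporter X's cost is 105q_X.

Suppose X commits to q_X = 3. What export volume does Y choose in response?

40.6

Exporter Y's profit: π = q_Y(305 − (q_Y + q_X)) − 99q_Y − 1.5q_Y².
∂π/∂q_Y = 206 − 5q_Y − q_X = 0, so q_Y = 41.2 − 0.2q_X.
At q_X = 3: q_Y = 41.2 − 0.2·3 = 40.6.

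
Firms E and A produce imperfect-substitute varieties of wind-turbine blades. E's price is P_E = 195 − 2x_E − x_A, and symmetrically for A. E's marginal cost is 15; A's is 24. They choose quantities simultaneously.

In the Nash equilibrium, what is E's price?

Firm E's profit: π = x_E(195 − 2x_E − x_A) − 15x_E.
∂π/∂x_E = 180 − 4x_E − x_A = 0 ⇒ x_E = 45 − 0.25x_A.
Similarly x_A = 42.75 − 0.25x_E.
Substituting the second reaction function into the first: x_E = 45 − 0.25(42.75 − 0.25x_E), which gives 0.9375x_E = 34.3125 ⇒ x_E = 36.6.
Then x_A = 42.75 − 0.25·36.6 = 33.6.
P_E = 195 − 2·36.6 − 33.6 = 88.2.

88.2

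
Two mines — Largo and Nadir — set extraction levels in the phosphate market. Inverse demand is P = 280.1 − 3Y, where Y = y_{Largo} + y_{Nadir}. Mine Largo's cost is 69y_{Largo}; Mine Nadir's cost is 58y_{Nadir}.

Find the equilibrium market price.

Mine Largo's profit: π = y_{Largo}(280.1 − 3(y_{Largo} + y_{Nadir})) − 69y_{Largo}.
∂π/∂y_{Largo} = 211.1 − 6y_{Largo} − 3y_{Nadir} = 0, so y_{Largo} = 2111/60 − 0.5y_{Nadir}.
By the same steps for Nadir: y_{Nadir} = 2221/60 − 0.5y_{Largo}.
Solving the two reaction functions simultaneously: (1 − (−0.5)(−0.5))y_{Largo} = 2111/60 − 0.5·(2221/60), so 0.75y_{Largo} = 16.675 and y_{Largo} = 667/30.
Then y_{Nadir} = 2221/60 − 0.5·(667/30) = 25.9.
Equilibrium price: P = 280.1 − 3·(722/15) = 135.7.

135.7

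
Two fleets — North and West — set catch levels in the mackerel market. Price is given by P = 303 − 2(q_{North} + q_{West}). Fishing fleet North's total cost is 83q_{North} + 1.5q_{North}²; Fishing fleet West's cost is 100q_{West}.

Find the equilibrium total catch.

Fishing fleet North's profit: π = q_{North}(303 − 2(q_{North} + q_{West})) − 83q_{North} − 1.5q_{North}².
∂π/∂q_{North} = 220 − 7q_{North} − 2q_{West} = 0, so q_{North} = 220/7 − (2/7)q_{West}.
For West: ∂π/∂q_{West} = 203 − 4q_{West} − 2q_{North} = 0 ⇒ q_{West} = 50.75 − 0.5q_{North}.
Substituting the second reaction function into the first: q_{North} = 220/7 − (2/7)(50.75 − 0.5q_{North}), which gives (6/7)q_{North} = 237/14 ⇒ q_{North} = 19.75.
Then q_{West} = 50.75 − 0.5·19.75 = 40.875.
Total catch: 19.75 + 40.875 = 60.625.

60.625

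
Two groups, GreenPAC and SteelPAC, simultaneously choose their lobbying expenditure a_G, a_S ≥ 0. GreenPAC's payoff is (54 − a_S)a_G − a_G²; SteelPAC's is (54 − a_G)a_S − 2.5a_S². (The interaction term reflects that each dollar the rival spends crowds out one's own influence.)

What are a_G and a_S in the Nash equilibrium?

Expanding GreenPAC's payoff: 54a_G − a_Sa_G − a_G².
∂π/∂a_G = 54 − a_S − 2a_G = 0, so a_G = 27 − 0.5a_S.
Likewise for SteelPAC: a_S = 10.8 − 0.2a_G.
Solving the two reaction functions simultaneously: (1 − (−0.5)(−0.2))a_G = 27 − 0.5·10.8, so 0.9a_G = 21.6 and a_G = 24.
Then a_S = 10.8 − 0.2·24 = 6.

24, 6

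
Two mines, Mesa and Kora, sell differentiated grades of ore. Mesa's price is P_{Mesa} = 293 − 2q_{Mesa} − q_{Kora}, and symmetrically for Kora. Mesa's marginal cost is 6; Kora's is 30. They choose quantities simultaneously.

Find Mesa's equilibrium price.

Mine Mesa's profit: π = q_{Mesa}(293 − 2q_{Mesa} − q_{Kora}) − 6q_{Mesa}.
∂π/∂q_{Mesa} = 287 − 4q_{Mesa} − q_{Kora} = 0 ⇒ q_{Mesa} = 71.75 − 0.25q_{Kora}.
Similarly q_{Kora} = 65.75 − 0.25q_{Mesa}.
Substituting the second reaction function into the first: q_{Mesa} = 71.75 − 0.25(65.75 − 0.25q_{Mesa}), which gives 0.9375q_{Mesa} = 55.3125 ⇒ q_{Mesa} = 59.
Then q_{Kora} = 65.75 − 0.25·59 = 51.
P_{Mesa} = 293 − 2·59 − 51 = 124.

124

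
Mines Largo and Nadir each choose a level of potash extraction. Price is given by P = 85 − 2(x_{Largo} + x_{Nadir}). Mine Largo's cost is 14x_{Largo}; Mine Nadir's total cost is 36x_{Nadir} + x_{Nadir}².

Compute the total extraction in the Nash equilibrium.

Mine Largo's profit: π = x_{Largo}(85 − 2(x_{Largo} + x_{Nadir})) − 14x_{Largo}.
∂π/∂x_{Largo} = 71 − 4x_{Largo} − 2x_{Nadir} = 0, so x_{Largo} = 17.75 − 0.5x_{Nadir}.
For Nadir: ∂π/∂x_{Nadir} = 49 − 6x_{Nadir} − 2x_{Largo} = 0 ⇒ x_{Nadir} = 49/6 − (1/3)x_{Largo}.
Solving the two reaction functions simultaneously: (1 − (−0.5)(−1/3))x_{Largo} = 17.75 − 0.5·(49/6), so (5/6)x_{Largo} = 41/3 and x_{Largo} = 16.4.
Then x_{Nadir} = 49/6 − (1/3)·16.4 = 2.7.
Total extraction: 16.4 + 2.7 = 19.1.

19.1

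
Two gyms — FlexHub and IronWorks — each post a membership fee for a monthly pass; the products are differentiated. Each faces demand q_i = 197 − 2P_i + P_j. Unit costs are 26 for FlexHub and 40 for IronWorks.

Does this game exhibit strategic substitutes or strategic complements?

FlexHub's profit: π = (P_{FlexHub} − 26)(197 − 2P_{FlexHub} + P_{IronWorks}).
∂π/∂P_{FlexHub} = 249 − 4P_{FlexHub} + P_{IronWorks} = 0 ⇒ P_{FlexHub} = 62.25 + 0.25P_{IronWorks}.
The best-response slope dP_{FlexHub}/dP_{IronWorks} = 0.25 > 0: the reaction function is upward-sloping, so the choices are strategic complements.

strategic complements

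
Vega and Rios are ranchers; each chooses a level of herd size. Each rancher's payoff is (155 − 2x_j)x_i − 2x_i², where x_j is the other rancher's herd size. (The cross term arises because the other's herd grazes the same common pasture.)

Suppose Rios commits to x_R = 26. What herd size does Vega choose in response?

Vega's payoff is (155 − 2x_R)x_V − 2x_V².
∂π/∂x_V = 155 − 2x_R − 4x_V = 0, so x_V = 38.75 − 0.5x_R.
At x_R = 26: x_V = 38.75 − 0.5·26 = 25.75.

25.75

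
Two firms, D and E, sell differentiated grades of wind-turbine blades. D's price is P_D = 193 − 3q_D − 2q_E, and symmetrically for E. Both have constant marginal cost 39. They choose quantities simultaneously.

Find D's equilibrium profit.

1111.6875

Firm D's profit: π = q_D(193 − 3q_D − 2q_E) − 39q_D.
∂π/∂q_D = 154 − 6q_D − 2q_E = 0 ⇒ q_D = 77/3 − (1/3)q_E.
Setting q_D = q_E in the reaction function: q_D = 77/3 − (1/3)q_D, so q_D = (77/3) / (4/3) = 19.25.
P_D = 193 − 3·19.25 − 2·19.25 = 96.75.
Profit = (96.75 − 39)·19.25 = 1111.6875.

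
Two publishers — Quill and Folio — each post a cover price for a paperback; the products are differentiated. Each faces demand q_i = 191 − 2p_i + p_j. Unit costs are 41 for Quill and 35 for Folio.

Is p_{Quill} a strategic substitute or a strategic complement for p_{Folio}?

strategic complements

Quill's profit: π = (p_{Quill} − 41)(191 − 2p_{Quill} + p_{Folio}).
∂π/∂p_{Quill} = 273 − 4p_{Quill} + p_{Folio} = 0 ⇒ p_{Quill} = 68.25 + 0.25p_{Folio}.
The best-response slope dp_{Quill}/dp_{Folio} = 0.25 > 0: the reaction function is upward-sloping, so the choices are strategic complements.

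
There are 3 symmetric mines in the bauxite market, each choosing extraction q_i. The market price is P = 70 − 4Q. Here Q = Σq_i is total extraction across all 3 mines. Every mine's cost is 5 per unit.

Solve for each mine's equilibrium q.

A representative mine's profit is π_i = q_i(70 − 4Q) − 5q_i, with Q = q_i + Σ_{j≠i} q_j.
First-order condition: 65 − 8q_i − 4Σ_{j≠i} q_j = 0.
Imposing symmetry (q_j = q for all j) turns Σ_{j≠i} q_j into 2q, so 65 = 16q and q = 4.0625.

4.0625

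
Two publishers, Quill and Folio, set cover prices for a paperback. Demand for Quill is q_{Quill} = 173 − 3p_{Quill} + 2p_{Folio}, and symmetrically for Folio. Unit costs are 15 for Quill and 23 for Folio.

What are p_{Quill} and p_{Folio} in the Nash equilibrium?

Quill's profit: π = (p_{Quill} − 15)(173 − 3p_{Quill} + 2p_{Folio}).
∂π/∂p_{Quill} = 218 − 6p_{Quill} + 2p_{Folio} = 0 ⇒ p_{Quill} = 109/3 + (1/3)p_{Folio}.
Similarly p_{Folio} = 121/3 + (1/3)p_{Quill}.
Solving the two reaction functions simultaneously: (1 − (1/3)(1/3))p_{Quill} = 109/3 + (1/3)·(121/3), so (8/9)p_{Quill} = 448/9 and p_{Quill} = 56.
Then p_{Folio} = 121/3 + (1/3)·56 = 59.

56, 59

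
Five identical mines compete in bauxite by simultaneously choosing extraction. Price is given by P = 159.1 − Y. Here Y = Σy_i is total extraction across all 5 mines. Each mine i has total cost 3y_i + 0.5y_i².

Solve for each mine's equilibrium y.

A representative mine's profit is π_i = y_i(159.1 − Y) − 3y_i − 0.5y_i², with Y = y_i + Σ_{j≠i} y_j.
First-order condition: 156.1 − 3y_i − Σ_{j≠i} y_j = 0.
Imposing symmetry (y_j = y for all j) turns Σ_{j≠i} y_j into 4y, so 156.1 = 7y and y = 22.3.

22.3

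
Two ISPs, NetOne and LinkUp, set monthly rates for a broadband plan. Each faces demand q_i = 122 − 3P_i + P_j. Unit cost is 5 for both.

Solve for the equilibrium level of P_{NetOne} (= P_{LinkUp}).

NetOne's profit: π = (P_{NetOne} − 5)(122 − 3P_{NetOne} + P_{LinkUp}).
∂π/∂P_{NetOne} = 137 − 6P_{NetOne} + P_{LinkUp} = 0 ⇒ P_{NetOne} = 137/6 + (1/6)P_{LinkUp}.
The game is symmetric, so in equilibrium P_{LinkUp} = P_{NetOne}: the reaction function gives (5/6)P_{NetOne} = 137/6, hence P_{NetOne} = 27.4.

27.4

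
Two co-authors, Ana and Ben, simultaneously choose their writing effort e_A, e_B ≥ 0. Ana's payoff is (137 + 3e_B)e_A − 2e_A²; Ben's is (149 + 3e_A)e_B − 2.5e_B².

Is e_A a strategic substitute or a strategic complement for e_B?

Expanding Ana's payoff: 137e_A + 3e_Be_A − 2e_A².
∂π/∂e_A = 137 + 3e_B − 4e_A = 0, so e_A = 34.25 + 0.75e_B.
The best-response slope de_A/de_B = 0.75 > 0: the reaction function is upward-sloping, so the choices are strategic complements.

strategic complements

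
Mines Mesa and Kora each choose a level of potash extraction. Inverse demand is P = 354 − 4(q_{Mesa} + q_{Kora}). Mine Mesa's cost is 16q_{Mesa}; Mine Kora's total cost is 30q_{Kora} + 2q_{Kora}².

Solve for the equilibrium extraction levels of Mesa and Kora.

Mine Mesa's profit: π = q_{Mesa}(354 − 4(q_{Mesa} + q_{Kora})) − 16q_{Mesa}.
∂π/∂q_{Mesa} = 338 − 8q_{Mesa} − 4q_{Kora} = 0, so q_{Mesa} = 42.25 − 0.5q_{Kora}.
For Kora: ∂π/∂q_{Kora} = 324 − 12q_{Kora} − 4q_{Mesa} = 0 ⇒ q_{Kora} = 27 − (1/3)q_{Mesa}.
Plugging q_{Kora} into Mesa's best response: q_{Mesa} = 42.25 − 0.5(27 − (1/3)q_{Mesa}) ⇒ (5/6)q_{Mesa} = 28.75, so q_{Mesa} = 34.5.
Then q_{Kora} = 27 − (1/3)·34.5 = 15.5.

34.5, 15.5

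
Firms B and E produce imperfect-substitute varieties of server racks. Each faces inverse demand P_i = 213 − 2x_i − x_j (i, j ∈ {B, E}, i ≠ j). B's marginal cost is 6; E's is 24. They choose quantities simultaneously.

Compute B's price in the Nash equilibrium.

91.2

Firm B's profit: π = x_B(213 − 2x_B − x_E) − 6x_B.
∂π/∂x_B = 207 − 4x_B − x_E = 0 ⇒ x_B = 51.75 − 0.25x_E.
Similarly x_E = 47.25 − 0.25x_B.
Plugging x_E into B's best response: x_B = 51.75 − 0.25(47.25 − 0.25x_B) ⇒ 0.9375x_B = 39.9375, so x_B = 42.6.
Then x_E = 47.25 − 0.25·42.6 = 36.6.
P_B = 213 − 2·42.6 − 36.6 = 91.2.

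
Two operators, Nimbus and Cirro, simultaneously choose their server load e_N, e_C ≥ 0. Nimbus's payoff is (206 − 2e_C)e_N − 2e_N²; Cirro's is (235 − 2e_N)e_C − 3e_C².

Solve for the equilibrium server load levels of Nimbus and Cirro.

38.3, 26.4

Expanding Nimbus's payoff: 206e_N − 2e_Ce_N − 2e_N².
∂π/∂e_N = 206 − 2e_C − 4e_N = 0, so e_N = 51.5 − 0.5e_C.
Likewise for Cirro: e_C = 235/6 − (1/3)e_N.
Substituting the second reaction function into the first: e_N = 51.5 − 0.5(235/6 − (1/3)e_N), which gives (5/6)e_N = 383/12 ⇒ e_N = 38.3.
Then e_C = 235/6 − (1/3)·38.3 = 26.4.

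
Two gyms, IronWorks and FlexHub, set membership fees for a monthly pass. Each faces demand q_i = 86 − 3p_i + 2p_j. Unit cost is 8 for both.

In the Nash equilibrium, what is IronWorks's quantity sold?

58.5

IronWorks's profit: π = (p_{IronWorks} − 8)(86 − 3p_{IronWorks} + 2p_{FlexHub}).
∂π/∂p_{IronWorks} = 110 − 6p_{IronWorks} + 2p_{FlexHub} = 0 ⇒ p_{IronWorks} = 55/3 + (1/3)p_{FlexHub}.
By symmetry p_{FlexHub} = p_{IronWorks}; substituting into the reaction function, (2/3)p_{IronWorks} = 55/3 and p_{IronWorks} = 27.5.
q_{IronWorks} = 86 − 3·27.5 + 2·27.5 = 58.5.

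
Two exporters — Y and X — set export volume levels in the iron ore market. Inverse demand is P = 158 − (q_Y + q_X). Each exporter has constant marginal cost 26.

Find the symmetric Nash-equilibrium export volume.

Exporter Y's profit: π = q_Y(158 − (q_Y + q_X)) − 26q_Y.
∂π/∂q_Y = 132 − 2q_Y − q_X = 0, so q_Y = 66 − 0.5q_X.
The game is symmetric, so in equilibrium q_X = q_Y: the reaction function gives 1.5q_Y = 66, hence q_Y = 44.

44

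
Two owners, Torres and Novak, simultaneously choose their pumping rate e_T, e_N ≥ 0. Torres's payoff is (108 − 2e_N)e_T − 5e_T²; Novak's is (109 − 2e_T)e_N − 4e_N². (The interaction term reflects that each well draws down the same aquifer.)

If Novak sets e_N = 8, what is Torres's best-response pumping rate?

9.2

Expanding Torres's payoff: 108e_T − 2e_Ne_T − 5e_T².
∂π/∂e_T = 108 − 2e_N − 10e_T = 0, so e_T = 10.8 − 0.2e_N.
At e_N = 8: e_T = 10.8 − 0.2·8 = 9.2.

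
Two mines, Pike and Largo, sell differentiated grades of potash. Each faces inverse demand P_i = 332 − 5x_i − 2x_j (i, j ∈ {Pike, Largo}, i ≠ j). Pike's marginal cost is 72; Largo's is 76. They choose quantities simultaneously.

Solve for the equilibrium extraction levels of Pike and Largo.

21.75, 21.25

Mine Pike's profit: π = x_{Pike}(332 − 5x_{Pike} − 2x_{Largo}) − 72x_{Pike}.
∂π/∂x_{Pike} = 260 − 10x_{Pike} − 2x_{Largo} = 0 ⇒ x_{Pike} = 26 − 0.2x_{Largo}.
Similarly x_{Largo} = 25.6 − 0.2x_{Pike}.
Plugging x_{Largo} into Pike's best response: x_{Pike} = 26 − 0.2(25.6 − 0.2x_{Pike}) ⇒ 0.96x_{Pike} = 20.88, so x_{Pike} = 21.75.
Then x_{Largo} = 25.6 − 0.2·21.75 = 21.25.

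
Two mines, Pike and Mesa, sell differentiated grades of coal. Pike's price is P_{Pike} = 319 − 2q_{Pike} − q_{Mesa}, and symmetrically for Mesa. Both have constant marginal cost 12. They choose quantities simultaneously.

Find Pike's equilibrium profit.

7539.92

Mine Pike's profit: π = q_{Pike}(319 − 2q_{Pike} − q_{Mesa}) − 12q_{Pike}.
∂π/∂q_{Pike} = 307 − 4q_{Pike} − q_{Mesa} = 0 ⇒ q_{Pike} = 76.75 − 0.25q_{Mesa}.
Setting q_{Pike} = q_{Mesa} in the reaction function: q_{Pike} = 76.75 − 0.25q_{Pike}, so q_{Pike} = 76.75 / 1.25 = 61.4.
P_{Pike} = 319 − 2·61.4 − 61.4 = 134.8.
Profit = (134.8 − 12)·61.4 = 7539.92.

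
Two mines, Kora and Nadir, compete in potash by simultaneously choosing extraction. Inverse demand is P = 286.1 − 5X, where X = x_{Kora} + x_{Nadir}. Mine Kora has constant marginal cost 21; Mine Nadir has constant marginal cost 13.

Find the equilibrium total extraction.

35.88

Mine Kora's profit: π = x_{Kora}(286.1 − 5(x_{Kora} + x_{Nadir})) − 21x_{Kora}.
∂π/∂x_{Kora} = 265.1 − 10x_{Kora} − 5x_{Nadir} = 0, so x_{Kora} = 26.51 − 0.5x_{Nadir}.
By the same steps for Nadir: x_{Nadir} = 27.31 − 0.5x_{Kora}.
Substituting the second reaction function into the first: x_{Kora} = 26.51 − 0.5(27.31 − 0.5x_{Kora}), which gives 0.75x_{Kora} = 12.855 ⇒ x_{Kora} = 17.14.
Then x_{Nadir} = 27.31 − 0.5·17.14 = 18.74.
Total extraction: 17.14 + 18.74 = 35.88.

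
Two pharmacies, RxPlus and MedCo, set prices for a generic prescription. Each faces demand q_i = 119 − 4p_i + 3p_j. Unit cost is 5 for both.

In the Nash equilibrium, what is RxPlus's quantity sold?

91.2

RxPlus's profit: π = (p_{RxPlus} − 5)(119 − 4p_{RxPlus} + 3p_{MedCo}).
∂π/∂p_{RxPlus} = 139 − 8p_{RxPlus} + 3p_{MedCo} = 0 ⇒ p_{RxPlus} = 17.375 + 0.375p_{MedCo}.
By symmetry p_{MedCo} = p_{RxPlus}; substituting into the reaction function, 0.625p_{RxPlus} = 17.375 and p_{RxPlus} = 27.8.
q_{RxPlus} = 119 − 4·27.8 + 3·27.8 = 91.2.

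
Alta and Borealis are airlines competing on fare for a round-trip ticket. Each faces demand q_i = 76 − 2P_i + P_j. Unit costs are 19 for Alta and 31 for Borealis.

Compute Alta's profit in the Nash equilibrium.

848.72

Alta's profit: π = (P_{Alta} − 19)(76 − 2P_{Alta} + P_{Borealis}).
∂π/∂P_{Alta} = 114 − 4P_{Alta} + P_{Borealis} = 0 ⇒ P_{Alta} = 28.5 + 0.25P_{Borealis}.
Similarly P_{Borealis} = 34.5 + 0.25P_{Alta}.
Substituting the second reaction function into the first: P_{Alta} = 28.5 + 0.25(34.5 + 0.25P_{Alta}), which gives 0.9375P_{Alta} = 37.125 ⇒ P_{Alta} = 39.6.
Then P_{Borealis} = 34.5 + 0.25·39.6 = 44.4.
q_{Alta} = 76 − 2·39.6 + 44.4 = 41.2.
Profit = (39.6 − 19)·41.2 = 848.72.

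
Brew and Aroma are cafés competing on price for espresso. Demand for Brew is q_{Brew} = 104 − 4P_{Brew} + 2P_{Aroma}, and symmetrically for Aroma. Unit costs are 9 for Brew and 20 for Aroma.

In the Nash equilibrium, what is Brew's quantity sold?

Brew's profit: π = (P_{Brew} − 9)(104 − 4P_{Brew} + 2P_{Aroma}).
∂π/∂P_{Brew} = 140 − 8P_{Brew} + 2P_{Aroma} = 0 ⇒ P_{Brew} = 17.5 + 0.25P_{Aroma}.
Similarly P_{Aroma} = 23 + 0.25P_{Brew}.
Plugging P_{Aroma} into Brew's best response: P_{Brew} = 17.5 + 0.25(23 + 0.25P_{Brew}) ⇒ 0.9375P_{Brew} = 23.25, so P_{Brew} = 24.8.
Then P_{Aroma} = 23 + 0.25·24.8 = 29.2.
q_{Brew} = 104 − 4·24.8 + 2·29.2 = 63.2.

63.2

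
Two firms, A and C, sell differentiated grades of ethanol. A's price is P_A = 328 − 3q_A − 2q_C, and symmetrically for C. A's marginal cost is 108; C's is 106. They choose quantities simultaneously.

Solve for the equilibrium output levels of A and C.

Firm A's profit: π = q_A(328 − 3q_A − 2q_C) − 108q_A.
∂π/∂q_A = 220 − 6q_A − 2q_C = 0 ⇒ q_A = 110/3 − (1/3)q_C.
Similarly q_C = 37 − (1/3)q_A.
Plugging q_C into A's best response: q_A = 110/3 − (1/3)(37 − (1/3)q_A) ⇒ (8/9)q_A = 73/3, so q_A = 27.375.
Then q_C = 37 − (1/3)·27.375 = 27.875.

27.375, 27.875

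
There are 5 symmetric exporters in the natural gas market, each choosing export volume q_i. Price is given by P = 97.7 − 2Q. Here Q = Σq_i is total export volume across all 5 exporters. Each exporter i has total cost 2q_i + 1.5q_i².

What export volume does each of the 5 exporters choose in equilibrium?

A representative exporter's profit is π_i = q_i(97.7 − 2Q) − 2q_i − 1.5q_i², with Q = q_i + Σ_{j≠i} q_j.
First-order condition: 95.7 − 7q_i − 2Σ_{j≠i} q_j = 0.
In a symmetric equilibrium every exporter chooses the same q, so Σ_{j≠i} q_j = 4q. The condition becomes 95.7 − 15q = 0, giving q = 95.7/15 = 6.38.

6.38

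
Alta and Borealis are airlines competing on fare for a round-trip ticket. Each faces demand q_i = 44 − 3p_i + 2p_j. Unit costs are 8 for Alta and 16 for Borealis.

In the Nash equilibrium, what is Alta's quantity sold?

31.5

Alta's profit: π = (p_{Alta} − 8)(44 − 3p_{Alta} + 2p_{Borealis}).
∂π/∂p_{Alta} = 68 − 6p_{Alta} + 2p_{Borealis} = 0 ⇒ p_{Alta} = 34/3 + (1/3)p_{Borealis}.
Similarly p_{Borealis} = 46/3 + (1/3)p_{Alta}.
Solving the two reaction functions simultaneously: (1 − (1/3)(1/3))p_{Alta} = 34/3 + (1/3)·(46/3), so (8/9)p_{Alta} = 148/9 and p_{Alta} = 18.5.
Then p_{Borealis} = 46/3 + (1/3)·18.5 = 21.5.
q_{Alta} = 44 − 3·18.5 + 2·21.5 = 31.5.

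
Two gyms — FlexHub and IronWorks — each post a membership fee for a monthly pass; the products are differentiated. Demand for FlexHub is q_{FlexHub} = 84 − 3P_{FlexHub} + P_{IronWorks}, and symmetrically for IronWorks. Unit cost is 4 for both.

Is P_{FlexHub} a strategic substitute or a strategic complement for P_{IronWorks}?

strategic complements

FlexHub's profit: π = (P_{FlexHub} − 4)(84 − 3P_{FlexHub} + P_{IronWorks}).
∂π/∂P_{FlexHub} = 96 − 6P_{FlexHub} + P_{IronWorks} = 0 ⇒ P_{FlexHub} = 16 + (1/6)P_{IronWorks}.
The best-response slope dP_{FlexHub}/dP_{IronWorks} = 1/6 > 0: the reaction function is upward-sloping, so the choices are strategic complements.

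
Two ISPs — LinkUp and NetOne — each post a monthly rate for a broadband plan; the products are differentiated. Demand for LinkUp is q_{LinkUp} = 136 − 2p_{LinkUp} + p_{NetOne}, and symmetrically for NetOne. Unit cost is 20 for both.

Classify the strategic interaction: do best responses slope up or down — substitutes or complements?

strategic complements

LinkUp's profit: π = (p_{LinkUp} − 20)(136 − 2p_{LinkUp} + p_{NetOne}).
∂π/∂p_{LinkUp} = 176 − 4p_{LinkUp} + p_{NetOne} = 0 ⇒ p_{LinkUp} = 44 + 0.25p_{NetOne}.
The best-response slope dp_{LinkUp}/dp_{NetOne} = 0.25 > 0: the reaction function is upward-sloping, so the choices are strategic complements.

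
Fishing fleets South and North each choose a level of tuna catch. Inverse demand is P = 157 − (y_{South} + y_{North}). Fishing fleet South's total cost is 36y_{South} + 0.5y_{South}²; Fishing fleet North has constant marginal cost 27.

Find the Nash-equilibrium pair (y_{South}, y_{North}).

Fishing fleet South's profit: π = y_{South}(157 − (y_{South} + y_{North})) − 36y_{South} − 0.5y_{South}².
∂π/∂y_{South} = 121 − 3y_{South} − y_{North} = 0, so y_{South} = 121/3 − (1/3)y_{North}.
For North: ∂π/∂y_{North} = 130 − 2y_{North} − y_{South} = 0 ⇒ y_{North} = 65 − 0.5y_{South}.
Substituting the second reaction function into the first: y_{South} = 121/3 − (1/3)(65 − 0.5y_{South}), which gives (5/6)y_{South} = 56/3 ⇒ y_{South} = 22.4.
Then y_{North} = 65 − 0.5·22.4 = 53.8.

22.4, 53.8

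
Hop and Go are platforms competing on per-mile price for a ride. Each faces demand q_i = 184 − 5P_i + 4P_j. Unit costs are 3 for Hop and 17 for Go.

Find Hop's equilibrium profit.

5611.25

Hop's profit: π = (P_{Hop} − 3)(184 − 5P_{Hop} + 4P_{Go}).
∂π/∂P_{Hop} = 199 − 10P_{Hop} + 4P_{Go} = 0 ⇒ P_{Hop} = 19.9 + 0.4P_{Go}.
Similarly P_{Go} = 26.9 + 0.4P_{Hop}.
Plugging P_{Go} into Hop's best response: P_{Hop} = 19.9 + 0.4(26.9 + 0.4P_{Hop}) ⇒ 0.84P_{Hop} = 30.66, so P_{Hop} = 36.5.
Then P_{Go} = 26.9 + 0.4·36.5 = 41.5.
q_{Hop} = 184 − 5·36.5 + 4·41.5 = 167.5.
Profit = (36.5 − 3)·167.5 = 5611.25.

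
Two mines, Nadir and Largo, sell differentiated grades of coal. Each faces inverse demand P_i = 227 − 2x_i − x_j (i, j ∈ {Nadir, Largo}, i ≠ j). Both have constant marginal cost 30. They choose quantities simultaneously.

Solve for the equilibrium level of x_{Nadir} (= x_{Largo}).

39.4

Mine Nadir's profit: π = x_{Nadir}(227 − 2x_{Nadir} − x_{Largo}) − 30x_{Nadir}.
∂π/∂x_{Nadir} = 197 − 4x_{Nadir} − x_{Largo} = 0 ⇒ x_{Nadir} = 49.25 − 0.25x_{Largo}.
By symmetry x_{Largo} = x_{Nadir}; substituting into the reaction function, 1.25x_{Nadir} = 49.25 and x_{Nadir} = 39.4.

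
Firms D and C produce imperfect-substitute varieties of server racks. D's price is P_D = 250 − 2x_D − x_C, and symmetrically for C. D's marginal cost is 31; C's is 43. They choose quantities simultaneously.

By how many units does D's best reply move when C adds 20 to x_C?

-5

Firm D's profit: π = x_D(250 − 2x_D − x_C) − 31x_D.
∂π/∂x_D = 219 − 4x_D − x_C = 0 ⇒ x_D = 54.75 − 0.25x_C.
The reaction-function slope is −0.25, so a 20-unit rise in x_C moves x_D by −0.25 × 20 = −5. D's best response falls — the actions are strategic substitutes.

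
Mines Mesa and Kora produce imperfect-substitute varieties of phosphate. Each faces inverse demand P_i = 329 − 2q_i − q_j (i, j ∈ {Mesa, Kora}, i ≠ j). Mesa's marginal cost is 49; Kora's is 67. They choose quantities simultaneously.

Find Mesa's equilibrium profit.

6543.68

Mine Mesa's profit: π = q_{Mesa}(329 − 2q_{Mesa} − q_{Kora}) − 49q_{Mesa}.
∂π/∂q_{Mesa} = 280 − 4q_{Mesa} − q_{Kora} = 0 ⇒ q_{Mesa} = 70 − 0.25q_{Kora}.
Similarly q_{Kora} = 65.5 − 0.25q_{Mesa}.
Substituting the second reaction function into the first: q_{Mesa} = 70 − 0.25(65.5 − 0.25q_{Mesa}), which gives 0.9375q_{Mesa} = 53.625 ⇒ q_{Mesa} = 57.2.
Then q_{Kora} = 65.5 − 0.25·57.2 = 51.2.
P_{Mesa} = 329 − 2·57.2 − 51.2 = 163.4.
Profit = (163.4 − 49)·57.2 = 6543.68.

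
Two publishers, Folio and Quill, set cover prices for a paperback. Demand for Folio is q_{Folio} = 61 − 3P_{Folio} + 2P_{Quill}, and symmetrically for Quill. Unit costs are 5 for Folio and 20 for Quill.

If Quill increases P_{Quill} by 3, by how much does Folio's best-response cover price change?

Folio's profit: π = (P_{Folio} − 5)(61 − 3P_{Folio} + 2P_{Quill}).
∂π/∂P_{Folio} = 76 − 6P_{Folio} + 2P_{Quill} = 0 ⇒ P_{Folio} = 38/3 + (1/3)P_{Quill}.
The reaction-function slope is 1/3, so a 3-unit rise in P_{Quill} moves P_{Folio} by 1/3 × 3 = 1. Folio's best response rises — the actions are strategic complements.

1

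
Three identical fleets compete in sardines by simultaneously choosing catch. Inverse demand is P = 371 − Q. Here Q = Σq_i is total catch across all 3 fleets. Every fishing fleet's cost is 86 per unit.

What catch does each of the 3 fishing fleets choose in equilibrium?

A representative fishing fleet's profit is π_i = q_i(371 − Q) − 86q_i, with Q = q_i + Σ_{j≠i} q_j.
First-order condition: 285 − 2q_i − Σ_{j≠i} q_j = 0.
Imposing symmetry (q_j = q for all j) turns Σ_{j≠i} q_j into 2q, so 285 = 4q and q = 71.25.

71.25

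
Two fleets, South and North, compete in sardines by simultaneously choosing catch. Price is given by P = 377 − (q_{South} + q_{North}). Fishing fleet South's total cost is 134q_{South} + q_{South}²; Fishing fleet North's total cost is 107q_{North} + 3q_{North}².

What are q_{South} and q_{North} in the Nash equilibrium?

Fishing fleet South's profit: π = q_{South}(377 − (q_{South} + q_{North})) − 134q_{South} − q_{South}².
∂π/∂q_{South} = 243 − 4q_{South} − q_{North} = 0, so q_{South} = 60.75 − 0.25q_{North}.
For North: ∂π/∂q_{North} = 270 − 8q_{North} − q_{South} = 0 ⇒ q_{North} = 33.75 − 0.125q_{South}.
Plugging q_{North} into South's best response: q_{South} = 60.75 − 0.25(33.75 − 0.125q_{South}) ⇒ (31/32)q_{South} = 52.3125, so q_{South} = 54.
Then q_{North} = 33.75 − 0.125·54 = 27.

54, 27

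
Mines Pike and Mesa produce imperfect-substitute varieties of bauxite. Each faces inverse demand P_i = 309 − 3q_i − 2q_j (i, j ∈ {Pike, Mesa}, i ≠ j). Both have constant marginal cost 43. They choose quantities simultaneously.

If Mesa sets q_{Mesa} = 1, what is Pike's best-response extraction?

Mine Pike's profit: π = q_{Pike}(309 − 3q_{Pike} − 2q_{Mesa}) − 43q_{Pike}.
∂π/∂q_{Pike} = 266 − 6q_{Pike} − 2q_{Mesa} = 0 ⇒ q_{Pike} = 133/3 − (1/3)q_{Mesa}.
At q_{Mesa} = 1: q_{Pike} = 133/3 − (1/3)·1 = 44.

44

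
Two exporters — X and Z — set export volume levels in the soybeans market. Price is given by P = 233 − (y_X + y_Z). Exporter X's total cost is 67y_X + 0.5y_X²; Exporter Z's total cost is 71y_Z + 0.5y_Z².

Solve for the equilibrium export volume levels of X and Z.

Exporter X's profit: π = y_X(233 − (y_X + y_Z)) − 67y_X − 0.5y_X².
∂π/∂y_X = 166 − 3y_X − y_Z = 0, so y_X = 166/3 − (1/3)y_Z.
By the same steps for Z: y_Z = 54 − (1/3)y_X.
Plugging y_Z into X's best response: y_X = 166/3 − (1/3)(54 − (1/3)y_X) ⇒ (8/9)y_X = 112/3, so y_X = 42.
Then y_Z = 54 − (1/3)·42 = 40.

42, 40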